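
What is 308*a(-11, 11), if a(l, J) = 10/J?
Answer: 280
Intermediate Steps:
308*a(-11, 11) = 308*(10/11) = 280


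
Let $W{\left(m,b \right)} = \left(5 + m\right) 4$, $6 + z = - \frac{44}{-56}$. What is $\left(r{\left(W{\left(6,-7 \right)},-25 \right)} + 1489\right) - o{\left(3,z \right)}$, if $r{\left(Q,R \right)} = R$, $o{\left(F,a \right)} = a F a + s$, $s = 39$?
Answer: $\frac{263313}{196} \approx 1343.4$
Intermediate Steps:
$z = - \frac{73}{14}$ ($z = -6 - \frac{44}{-56} = -6 - - \frac{11}{14} = -6 + \frac{11}{14} = - \frac{73}{14} \approx -5.2143$)
$o{\left(F,a \right)} = 39 + F a^{2}$ ($o{\left(F,a \right)} = a F a + 39 = F a a + 39 = F a^{2} + 39 = 39 + F a^{2}$)
$W{\left(m,b \right)} = 20 + 4 m$
$\left(r{\left(W{\left(6,-7 \right)},-25 \right)} + 1489\right) - o{\left(3,z \right)} = \left(-25 + 1489\right) - \left(39 + 3 \left(- \frac{73}{14}\right)^{2}\right) = 1464 - \left(39 + 3 \cdot \frac{5329}{196}\right) = 1464 - \left(39 + \frac{15987}{196}\right) = 1464 - \frac{23631}{196} = \frac{263313}{196}$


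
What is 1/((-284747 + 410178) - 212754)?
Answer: -1/87323 ≈ -1.1452e-5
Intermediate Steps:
1/((-284747 + 410178) - 212754) = 1/(125431 - 212754) = 1/(-87323) = -1/87323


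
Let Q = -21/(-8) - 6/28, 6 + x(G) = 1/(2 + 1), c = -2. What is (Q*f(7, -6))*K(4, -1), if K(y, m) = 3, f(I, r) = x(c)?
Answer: -2295/56 ≈ -40.982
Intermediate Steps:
x(G) = -17/3 (x(G) = -6 + 1/(2 + 1) = -6 + 1/3 = -6 + ⅓ = -17/3)
Q = 135/56 (Q = -21*(-⅛) - 6*1/28 = 21/8 - 3/14 = 135/56 ≈ 2.4107)
f(I, r) = -17/3
(Q*f(7, -6))*K(4, -1) = ((135/56)*(-17/3))*3 = -765/56*3 = -2295/56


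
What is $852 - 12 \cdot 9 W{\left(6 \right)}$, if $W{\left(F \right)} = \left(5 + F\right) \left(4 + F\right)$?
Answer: $-11028$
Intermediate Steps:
$W{\left(F \right)} = \left(4 + F\right) \left(5 + F\right)$
$852 - 12 \cdot 9 W{\left(6 \right)} = 852 - 12 \cdot 9 \left(20 + 6^{2} + 9 \cdot 6\right) = 852 - 108 \left(20 + 36 + 54\right) = 852 - 108 \cdot 110 = 852 - 11880 = -11028$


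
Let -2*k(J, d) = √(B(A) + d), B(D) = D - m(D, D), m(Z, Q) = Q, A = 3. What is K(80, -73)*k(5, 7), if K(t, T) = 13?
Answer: -13*√7/2 ≈ -17.197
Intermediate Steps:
B(D) = 0 (B(D) = D - D = 0)
k(J, d) = -√d/2 (k(J, d) = -√(0 + d)/2 = -√d/2)
K(80, -73)*k(5, 7) = 13*(-√7/2) = -13*√7/2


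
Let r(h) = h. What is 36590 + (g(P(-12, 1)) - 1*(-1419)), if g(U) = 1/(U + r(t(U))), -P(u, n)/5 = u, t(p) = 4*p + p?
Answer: 13683241/360 ≈ 38009.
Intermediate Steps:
t(p) = 5*p
P(u, n) = -5*u
g(U) = 1/(6*U) (g(U) = 1/(U + 5*U) = 1/(6*U))
36590 + (g(P(-12, 1)) - 1*(-1419)) = 36590 + (1/(6*((-5*(-12)))) - 1*(-1419)) = 36590 + ((1/6)/60 + 1419) = 36590 + ((1/6)*(1/60) + 1419) = 36590 + (1/360 + 1419) = 36590 + 510841/360 = 13683241/360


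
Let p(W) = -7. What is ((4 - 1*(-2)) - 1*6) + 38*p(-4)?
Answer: -266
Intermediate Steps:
((4 - 1*(-2)) - 1*6) + 38*p(-4) = ((4 - 1*(-2)) - 1*6) + 38*(-7) = ((4 + 2) - 6) - 266 = (6 - 6) - 266 = 0 - 266 = -266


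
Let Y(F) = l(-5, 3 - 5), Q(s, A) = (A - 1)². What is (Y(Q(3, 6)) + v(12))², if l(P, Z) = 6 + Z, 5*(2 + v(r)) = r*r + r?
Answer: 27556/25 ≈ 1102.2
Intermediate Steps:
v(r) = -2 + r/5 + r²/5 (v(r) = -2 + (r*r + r)/5 = -2 + (r² + r)/5 = -2 + (r + r²)/5 = -2 + (r/5 + r²/5) = -2 + r/5 + r²/5)
Q(s, A) = (-1 + A)²
Y(F) = 4 (Y(F) = 6 + (3 - 5) = 6 - 2 = 4)
(Y(Q(3, 6)) + v(12))² = (4 + (-2 + (⅕)*12 + (⅕)*12²))² = (4 + (-2 + 12/5 + (⅕)*144))² = (4 + (-2 + 12/5 + 144/5))² = (4 + 146/5)² = (166/5)² = 27556/25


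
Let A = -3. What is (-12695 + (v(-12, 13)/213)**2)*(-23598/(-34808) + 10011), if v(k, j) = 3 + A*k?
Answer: -293440872081111/2308778 ≈ -1.2710e+8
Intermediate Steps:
v(k, j) = 3 - 3*k
(-12695 + (v(-12, 13)/213)**2)*(-23598/(-34808) + 10011) = (-12695 + ((3 - 3*(-12))/213)**2)*(-23598/(-34808) + 10011) = (-12695 + ((3 + 36)*(1/213))**2)*(-23598*(-1/34808) + 10011) = (-12695 + (39*(1/213))**2)*(621/916 + 10011) = (-12695 + (13/71)**2)*(9170697/916) = (-12695 + 169/5041)*(9170697/916) = -63995326/5041*9170697/916 = -293440872081111/2308778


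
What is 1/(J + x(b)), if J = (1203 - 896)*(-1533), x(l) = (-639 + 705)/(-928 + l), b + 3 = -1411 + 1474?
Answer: -434/204253887 ≈ -2.1248e-6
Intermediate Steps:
b = 60 (b = -3 + (-1411 + 1474) = -3 + 63 = 60)
x(l) = 66/(-928 + l)
J = -470631 (J = 307*(-1533) = -470631)
1/(J + x(b)) = 1/(-470631 + 66/(-928 + 60)) = 1/(-470631 + 66/(-868)) = 1/(-470631 + 66*(-1/868)) = 1/(-470631 - 33/434) = 1/(-204253887/434) = -434/204253887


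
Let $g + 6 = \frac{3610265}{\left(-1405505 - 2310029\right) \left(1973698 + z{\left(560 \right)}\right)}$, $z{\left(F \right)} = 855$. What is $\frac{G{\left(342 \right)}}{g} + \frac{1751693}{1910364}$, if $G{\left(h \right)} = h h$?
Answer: $- \frac{1639222642158218684930231}{84092535374214170028} \approx -19493.0$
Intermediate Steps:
$G{\left(h \right)} = h^{2}$
$g = - \frac{44019116448077}{7336518806302}$ ($g = -6 + \frac{3610265}{\left(-1405505 - 2310029\right) \left(1973698 + 855\right)} = -6 + \frac{3610265}{\left(-3715534\right) 1974553} = -6 + \frac{3610265}{-7336518806302} = -6 + 3610265 \left(- \frac{1}{7336518806302}\right) = -6 - \frac{3610265}{7336518806302} = - \frac{44019116448077}{7336518806302} \approx -6.0$)
$\frac{G{\left(342 \right)}}{g} + \frac{1751693}{1910364} = \frac{342^{2}}{- \frac{44019116448077}{7336518806302}} + \frac{1751693}{1910364} = 116964 \left(- \frac{7336518806302}{44019116448077}\right) + 1751693 \cdot \frac{1}{1910364} = - \frac{858108585660307128}{44019116448077} + \frac{1751693}{1910364} = - \frac{1639222642158218684930231}{84092535374214170028}$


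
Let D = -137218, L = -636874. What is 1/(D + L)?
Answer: -1/774092 ≈ -1.2918e-6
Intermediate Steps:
1/(D + L) = 1/(-137218 - 636874) = 1/(-774092) = -1/774092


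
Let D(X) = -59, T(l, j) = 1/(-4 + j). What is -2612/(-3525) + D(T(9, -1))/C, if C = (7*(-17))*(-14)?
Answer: 4143617/5872650 ≈ 0.70558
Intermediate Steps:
C = 1666 (C = -119*(-14) = 1666)
-2612/(-3525) + D(T(9, -1))/C = -2612/(-3525) - 59/1666 = -2612*(-1/3525) - 59*1/1666 = 2612/3525 - 59/1666 = 4143617/5872650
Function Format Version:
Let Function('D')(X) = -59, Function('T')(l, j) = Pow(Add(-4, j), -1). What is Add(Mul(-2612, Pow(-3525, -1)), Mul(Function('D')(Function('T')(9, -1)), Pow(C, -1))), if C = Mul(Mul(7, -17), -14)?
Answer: Rational(4143617, 5872650) ≈ 0.70558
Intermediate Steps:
C = 1666 (C = Mul(-119, -14) = 1666)
Add(Mul(-2612, Pow(-3525, -1)), Mul(Function('D')(Function('T')(9, -1)), Pow(C, -1))) = Add(Mul(-2612, Pow(-3525, -1)), Mul(-59, Pow(1666, -1))) = Add(Mul(-2612, Rational(-1, 3525)), Mul(-59, Rational(1, 1666))) = Add(Rational(2612, 3525), Rational(-59, 1666)) = Rational(4143617, 5872650)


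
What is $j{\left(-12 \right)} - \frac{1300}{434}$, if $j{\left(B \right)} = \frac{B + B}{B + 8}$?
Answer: $\frac{652}{217} \approx 3.0046$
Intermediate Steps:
$j{\left(B \right)} = \frac{2 B}{8 + B}$
$j{\left(-12 \right)} - \frac{1300}{434} = 2 \left(-12\right) \frac{1}{8 - 12} - \frac{1300}{434} = 2 \left(-12\right) \frac{1}{-4} - 1300 \cdot \frac{1}{434} = 2 \left(-12\right) \left(- \frac{1}{4}\right) - \frac{650}{217} = 6 - \frac{650}{217} = \frac{652}{217}$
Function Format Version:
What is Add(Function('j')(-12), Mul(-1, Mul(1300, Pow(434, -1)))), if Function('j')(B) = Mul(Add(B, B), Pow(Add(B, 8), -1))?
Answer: Rational(652, 217) ≈ 3.0046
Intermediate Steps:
Function('j')(B) = Mul(2, B, Pow(Add(8, B), -1)) (Function('j')(B) = Mul(Mul(2, B), Pow(Add(8, B), -1)) = Mul(2, B, Pow(Add(8, B), -1)))
Add(Function('j')(-12), Mul(-1, Mul(1300, Pow(434, -1)))) = Add(Mul(2, -12, Pow(Add(8, -12), -1)), Mul(-1, Mul(1300, Pow(434, -1)))) = Add(Mul(2, -12, Pow(-4, -1)), Mul(-1, Mul(1300, Rational(1, 434)))) = Add(Mul(2, -12, Rational(-1, 4)), Mul(-1, Rational(650, 217))) = Add(6, Rational(-650, 217)) = Rational(652, 217)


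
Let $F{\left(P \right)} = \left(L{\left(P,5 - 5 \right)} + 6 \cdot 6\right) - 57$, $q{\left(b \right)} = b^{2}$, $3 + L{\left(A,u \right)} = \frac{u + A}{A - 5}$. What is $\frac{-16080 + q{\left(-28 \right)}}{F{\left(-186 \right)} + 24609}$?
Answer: $- \frac{2921536}{4695921} \approx -0.62214$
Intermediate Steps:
$L{\left(A,u \right)} = -3 + \frac{A + u}{-5 + A}$ ($L{\left(A,u \right)} = -3 + \frac{u + A}{A - 5} = -3 + \frac{A + u}{-5 + A}$)
$F{\left(P \right)} = -21 + \frac{15 - 2 P}{-5 + P}$ ($F{\left(P \right)} = \left(\frac{15 + \left(5 - 5\right) - 2 P}{-5 + P} + 6 \cdot 6\right) - 57 = \left(\frac{15 + 0 - 2 P}{-5 + P} + 36\right) - 57 = \left(\frac{15 - 2 P}{-5 + P} + 36\right) - 57 = \left(36 + \frac{15 - 2 P}{-5 + P}\right) - 57 = -21 + \frac{15 - 2 P}{-5 + P}$)
$\frac{-16080 + q{\left(-28 \right)}}{F{\left(-186 \right)} + 24609} = \frac{-16080 + \left(-28\right)^{2}}{\frac{120 - -4278}{-5 - 186} + 24609} = \frac{-16080 + 784}{\frac{120 + 4278}{-191} + 24609} = - \frac{15296}{\left(- \frac{1}{191}\right) 4398 + 24609} = - \frac{15296}{- \frac{4398}{191} + 24609} = - \frac{15296}{\frac{4695921}{191}} = \left(-15296\right) \frac{191}{4695921} = - \frac{2921536}{4695921}$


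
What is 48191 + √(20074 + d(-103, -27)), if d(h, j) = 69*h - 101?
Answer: 48191 + √12866 ≈ 48304.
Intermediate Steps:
d(h, j) = -101 + 69*h
48191 + √(20074 + d(-103, -27)) = 48191 + √(20074 + (-101 + 69*(-103))) = 48191 + √(20074 + (-101 - 7107)) = 48191 + √(20074 - 7208) = 48191 + √12866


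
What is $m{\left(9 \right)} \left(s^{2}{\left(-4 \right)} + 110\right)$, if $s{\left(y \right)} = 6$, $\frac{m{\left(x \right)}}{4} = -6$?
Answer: $-3504$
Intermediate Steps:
$m{\left(x \right)} = -24$ ($m{\left(x \right)} = 4 \left(-6\right) = -24$)
$m{\left(9 \right)} \left(s^{2}{\left(-4 \right)} + 110\right) = - 24 \left(6^{2} + 110\right) = - 24 \left(36 + 110\right) = \left(-24\right) 146 = -3504$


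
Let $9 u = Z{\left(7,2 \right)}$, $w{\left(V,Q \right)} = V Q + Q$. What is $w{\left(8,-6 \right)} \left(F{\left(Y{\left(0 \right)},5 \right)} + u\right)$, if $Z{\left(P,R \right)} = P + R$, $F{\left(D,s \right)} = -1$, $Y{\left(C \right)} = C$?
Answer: $0$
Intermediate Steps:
$w{\left(V,Q \right)} = Q + Q V$ ($w{\left(V,Q \right)} = Q V + Q = Q + Q V$)
$u = 1$ ($u = \frac{7 + 2}{9} = \frac{1}{9} \cdot 9 = 1$)
$w{\left(8,-6 \right)} \left(F{\left(Y{\left(0 \right)},5 \right)} + u\right) = - 6 \left(1 + 8\right) \left(-1 + 1\right) = \left(-6\right) 9 \cdot 0 = \left(-54\right) 0 = 0$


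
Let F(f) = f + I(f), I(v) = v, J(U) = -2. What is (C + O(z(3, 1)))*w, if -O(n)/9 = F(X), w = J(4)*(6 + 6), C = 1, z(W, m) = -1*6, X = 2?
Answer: 840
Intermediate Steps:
z(W, m) = -6
F(f) = 2*f (F(f) = f + f = 2*f)
w = -24 (w = -2*(6 + 6) = -2*12 = -24)
O(n) = -36 (O(n) = -18*2 = -9*4 = -36)
(C + O(z(3, 1)))*w = (1 - 36)*(-24) = -35*(-24) = 840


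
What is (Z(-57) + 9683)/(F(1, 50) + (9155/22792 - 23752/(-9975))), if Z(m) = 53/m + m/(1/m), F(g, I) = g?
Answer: 419983055800/122860987 ≈ 3418.4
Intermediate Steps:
Z(m) = m² + 53/m (Z(m) = 53/m + m*m = 53/m + m² = m² + 53/m)
(Z(-57) + 9683)/(F(1, 50) + (9155/22792 - 23752/(-9975))) = ((53 + (-57)³)/(-57) + 9683)/(1 + (9155/22792 - 23752/(-9975))) = (-(53 - 185193)/57 + 9683)/(1 + (9155*(1/22792) - 23752*(-1/9975))) = (-1/57*(-185140) + 9683)/(1 + (9155/22792 + 23752/9975)) = (185140/57 + 9683)/(1 + 90382387/32478600) = 737071/(57*(122860987/32478600)) = (737071/57)*(32478600/122860987) = 419983055800/122860987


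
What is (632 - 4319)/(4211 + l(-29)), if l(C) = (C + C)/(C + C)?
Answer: -1229/1404 ≈ -0.87536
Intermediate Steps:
l(C) = 1 (l(C) = (2*C)/((2*C)) = (2*C)*(1/(2*C)) = 1)
(632 - 4319)/(4211 + l(-29)) = (632 - 4319)/(4211 + 1) = -3687/4212 = -3687*1/4212 = -1229/1404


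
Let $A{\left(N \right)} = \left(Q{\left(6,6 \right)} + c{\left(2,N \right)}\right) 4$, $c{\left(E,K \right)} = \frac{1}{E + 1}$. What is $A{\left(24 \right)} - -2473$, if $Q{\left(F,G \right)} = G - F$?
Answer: $\frac{7423}{3} \approx 2474.3$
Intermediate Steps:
$c{\left(E,K \right)} = \frac{1}{1 + E}$
$A{\left(N \right)} = \frac{4}{3}$ ($A{\left(N \right)} = \left(\left(6 - 6\right) + \frac{1}{1 + 2}\right) 4 = \left(\left(6 - 6\right) + \frac{1}{3}\right) 4 = \left(0 + \frac{1}{3}\right) 4 = \frac{1}{3} \cdot 4 = \frac{4}{3}$)
$A{\left(24 \right)} - -2473 = \frac{4}{3} - -2473 = \frac{4}{3} + 2473 = \frac{7423}{3}$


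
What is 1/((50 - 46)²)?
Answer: 1/16 ≈ 0.062500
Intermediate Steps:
1/((50 - 46)²) = 1/(4²) = 1/16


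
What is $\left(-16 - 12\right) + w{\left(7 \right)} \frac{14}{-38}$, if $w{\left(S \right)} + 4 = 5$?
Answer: $- \frac{539}{19} \approx -28.368$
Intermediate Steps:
$w{\left(S \right)} = 1$ ($w{\left(S \right)} = -4 + 5 = 1$)
$\left(-16 - 12\right) + w{\left(7 \right)} \frac{14}{-38} = \left(-16 - 12\right) + 1 \frac{14}{-38} = \left(-16 - 12\right) + 1 \cdot 14 \left(- \frac{1}{38}\right) = -28 + 1 \left(- \frac{7}{19}\right) = -28 - \frac{7}{19} = - \frac{539}{19}$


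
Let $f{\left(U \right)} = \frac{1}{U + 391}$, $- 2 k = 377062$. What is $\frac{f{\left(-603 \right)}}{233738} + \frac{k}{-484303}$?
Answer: $\frac{9342173597833}{23998403098168} \approx 0.38928$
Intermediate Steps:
$k = -188531$ ($k = \left(- \frac{1}{2}\right) 377062 = -188531$)
$f{\left(U \right)} = \frac{1}{391 + U}$
$\frac{f{\left(-603 \right)}}{233738} + \frac{k}{-484303} = \frac{1}{\left(391 - 603\right) 233738} - \frac{188531}{-484303} = \frac{1}{-212} \cdot \frac{1}{233738} - - \frac{188531}{484303} = \left(- \frac{1}{212}\right) \frac{1}{233738} + \frac{188531}{484303} = - \frac{1}{49552456} + \frac{188531}{484303} = \frac{9342173597833}{23998403098168}$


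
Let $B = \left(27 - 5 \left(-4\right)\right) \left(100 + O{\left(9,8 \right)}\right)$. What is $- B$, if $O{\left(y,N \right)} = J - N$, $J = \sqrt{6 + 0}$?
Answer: $-4324 - 47 \sqrt{6} \approx -4439.1$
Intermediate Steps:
$J = \sqrt{6} \approx 2.4495$
$O{\left(y,N \right)} = \sqrt{6} - N$
$B = 4324 + 47 \sqrt{6}$ ($B = \left(27 - 5 \left(-4\right)\right) \left(100 + \left(\sqrt{6} - 8\right)\right) = \left(27 - -20\right) \left(100 - \left(8 - \sqrt{6}\right)\right) = \left(27 + 20\right) \left(100 - \left(8 - \sqrt{6}\right)\right) = 47 \left(92 + \sqrt{6}\right) = 4324 + 47 \sqrt{6} \approx 4439.1$)
$- B = - (4324 + 47 \sqrt{6}) = -4324 - 47 \sqrt{6}$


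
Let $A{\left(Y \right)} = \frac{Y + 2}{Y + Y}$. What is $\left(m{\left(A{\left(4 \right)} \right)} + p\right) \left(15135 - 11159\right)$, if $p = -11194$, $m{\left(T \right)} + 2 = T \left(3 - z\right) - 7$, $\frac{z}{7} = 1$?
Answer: $-44555056$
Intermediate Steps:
$z = 7$ ($z = 7 \cdot 1 = 7$)
$A{\left(Y \right)} = \frac{2 + Y}{2 Y}$
$m{\left(T \right)} = -9 - 4 T$ ($m{\left(T \right)} = -2 + \left(T \left(3 - 7\right) - 7\right) = -2 + \left(T \left(-4\right) - 7\right) = -2 - \left(7 + 4 T\right) = -9 - 4 T$)
$\left(m{\left(A{\left(4 \right)} \right)} + p\right) \left(15135 - 11159\right) = \left(\left(-9 - 4 \frac{2 + 4}{2 \cdot 4}\right) - 11194\right) \left(15135 - 11159\right) = \left(\left(-9 - 4 \cdot \frac{1}{2} \cdot \frac{1}{4} \cdot 6\right) - 11194\right) 3976 = \left(\left(-9 - 3\right) - 11194\right) 3976 = \left(-12 - 11194\right) 3976 = \left(-11206\right) 3976 = -44555056$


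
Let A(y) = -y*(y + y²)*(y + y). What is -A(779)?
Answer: 737457456840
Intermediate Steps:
A(y) = -2*y²*(y + y²) (A(y) = -y*(y + y²)*2*y = -2*y²*(y + y²))
-A(779) = -2*779³*(-1 - 1*779) = -2*472729139*(-1 - 779) = -2*472729139*(-780) = -1*(-737457456840) = 737457456840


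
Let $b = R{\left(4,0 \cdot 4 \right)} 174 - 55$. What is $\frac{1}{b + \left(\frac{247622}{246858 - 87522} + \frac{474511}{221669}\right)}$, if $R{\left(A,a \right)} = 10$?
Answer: $\frac{17659925892}{29822223530927} \approx 0.00059217$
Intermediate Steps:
$b = 1685$ ($b = 10 \cdot 174 - 55 = 1740 - 55 = 1685$)
$\frac{1}{b + \left(\frac{247622}{246858 - 87522} + \frac{474511}{221669}\right)} = \frac{1}{1685 + \left(\frac{247622}{246858 - 87522} + \frac{474511}{221669}\right)} = \frac{1}{1685 + \left(\frac{247622}{246858 - 87522} + 474511 \cdot \frac{1}{221669}\right)} = \frac{1}{1685 + \left(\frac{247622}{159336} + \frac{474511}{221669}\right)} = \frac{1}{1685 + \left(247622 \cdot \frac{1}{159336} + \frac{474511}{221669}\right)} = \frac{1}{1685 + \left(\frac{123811}{79668} + \frac{474511}{221669}\right)} = \frac{1}{1685 + \frac{65248402907}{17659925892}} = \frac{1}{\frac{29822223530927}{17659925892}} = \frac{17659925892}{29822223530927}$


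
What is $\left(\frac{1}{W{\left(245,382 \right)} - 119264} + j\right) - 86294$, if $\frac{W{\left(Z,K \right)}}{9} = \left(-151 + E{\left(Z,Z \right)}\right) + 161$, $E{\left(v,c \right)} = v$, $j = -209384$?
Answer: $- \frac{34585159983}{116969} \approx -2.9568 \cdot 10^{5}$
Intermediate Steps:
$W{\left(Z,K \right)} = 90 + 9 Z$ ($W{\left(Z,K \right)} = 9 \left(\left(-151 + Z\right) + 161\right) = 9 \left(10 + Z\right) = 90 + 9 Z$)
$\left(\frac{1}{W{\left(245,382 \right)} - 119264} + j\right) - 86294 = \left(\frac{1}{\left(90 + 9 \cdot 245\right) - 119264} - 209384\right) - 86294 = \left(\frac{1}{\left(90 + 2205\right) - 119264} - 209384\right) - 86294 = \left(\frac{1}{2295 - 119264} - 209384\right) - 86294 = \left(\frac{1}{-116969} - 209384\right) - 86294 = \left(- \frac{1}{116969} - 209384\right) - 86294 = - \frac{24491437097}{116969} - 86294 = - \frac{34585159983}{116969}$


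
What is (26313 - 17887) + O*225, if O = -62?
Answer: -5524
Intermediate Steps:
(26313 - 17887) + O*225 = (26313 - 17887) - 62*225 = 8426 - 13950 = -5524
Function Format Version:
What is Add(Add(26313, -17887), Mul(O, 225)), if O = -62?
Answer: -5524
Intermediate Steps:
Add(Add(26313, -17887), Mul(O, 225)) = Add(Add(26313, -17887), Mul(-62, 225)) = Add(8426, -13950) = -5524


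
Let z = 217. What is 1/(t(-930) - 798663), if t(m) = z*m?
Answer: -1/1000473 ≈ -9.9953e-7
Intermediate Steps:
t(m) = 217*m
1/(t(-930) - 798663) = 1/(217*(-930) - 798663) = 1/(-201810 - 798663) = 1/(-1000473) = -1/1000473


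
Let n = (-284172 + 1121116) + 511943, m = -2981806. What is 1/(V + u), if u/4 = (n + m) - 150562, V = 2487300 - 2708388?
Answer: -1/7355012 ≈ -1.3596e-7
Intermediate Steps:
n = 1348887 (n = 836944 + 511943 = 1348887)
V = -221088
u = -7133924 (u = 4*((1348887 - 2981806) - 150562) = 4*(-1632919 - 150562) = 4*(-1783481) = -7133924)
1/(V + u) = 1/(-221088 - 7133924) = 1/(-7355012) = -1/7355012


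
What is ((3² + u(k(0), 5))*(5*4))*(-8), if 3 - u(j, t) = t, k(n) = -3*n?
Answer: -1120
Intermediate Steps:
u(j, t) = 3 - t
((3² + u(k(0), 5))*(5*4))*(-8) = ((3² + (3 - 1*5))*(5*4))*(-8) = ((9 + (3 - 5))*20)*(-8) = ((9 - 2)*20)*(-8) = (7*20)*(-8) = 140*(-8) = -1120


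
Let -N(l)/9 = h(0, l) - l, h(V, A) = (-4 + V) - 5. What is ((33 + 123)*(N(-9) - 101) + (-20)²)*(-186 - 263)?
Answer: 6894844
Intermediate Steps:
h(V, A) = -9 + V
N(l) = 81 + 9*l (N(l) = -9*((-9 + 0) - l) = -9*(-9 - l) = 81 + 9*l)
((33 + 123)*(N(-9) - 101) + (-20)²)*(-186 - 263) = ((33 + 123)*((81 + 9*(-9)) - 101) + (-20)²)*(-186 - 263) = (156*((81 - 81) - 101) + 400)*(-449) = (156*(0 - 101) + 400)*(-449) = (156*(-101) + 400)*(-449) = (-15756 + 400)*(-449) = -15356*(-449) = 6894844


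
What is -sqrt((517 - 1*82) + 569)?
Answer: -2*sqrt(251) ≈ -31.686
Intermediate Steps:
-sqrt((517 - 1*82) + 569) = -sqrt((517 - 82) + 569) = -sqrt(435 + 569) = -sqrt(1004) = -2*sqrt(251)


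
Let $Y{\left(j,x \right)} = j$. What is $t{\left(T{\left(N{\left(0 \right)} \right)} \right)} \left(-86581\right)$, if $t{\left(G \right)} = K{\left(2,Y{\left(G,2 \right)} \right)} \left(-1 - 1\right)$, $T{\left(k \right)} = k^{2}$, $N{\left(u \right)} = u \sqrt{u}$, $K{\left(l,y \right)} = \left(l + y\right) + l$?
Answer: $692648$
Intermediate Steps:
$K{\left(l,y \right)} = y + 2 l$
$N{\left(u \right)} = u^{\frac{3}{2}}$
$t{\left(G \right)} = -8 - 2 G$ ($t{\left(G \right)} = \left(G + 2 \cdot 2\right) \left(-1 - 1\right) = \left(G + 4\right) \left(-2\right) = \left(4 + G\right) \left(-2\right) = -8 - 2 G$)
$t{\left(T{\left(N{\left(0 \right)} \right)} \right)} \left(-86581\right) = \left(-8 - 2 \left(0^{\frac{3}{2}}\right)^{2}\right) \left(-86581\right) = \left(-8 - 2 \cdot 0^{2}\right) \left(-86581\right) = \left(-8 - 0\right) \left(-86581\right) = \left(-8 + 0\right) \left(-86581\right) = \left(-8\right) \left(-86581\right) = 692648$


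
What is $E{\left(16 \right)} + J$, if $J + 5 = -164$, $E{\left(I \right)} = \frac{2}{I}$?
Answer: $- \frac{1351}{8} \approx -168.88$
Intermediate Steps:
$J = -169$ ($J = -5 - 164 = -169$)
$E{\left(16 \right)} + J = \frac{2}{16} - 169 = 2 \cdot \frac{1}{16} - 169 = \frac{1}{8} - 169 = - \frac{1351}{8}$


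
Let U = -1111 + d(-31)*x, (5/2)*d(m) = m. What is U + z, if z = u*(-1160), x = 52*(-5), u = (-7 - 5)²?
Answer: -164927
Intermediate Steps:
u = 144 (u = (-12)² = 144)
x = -260
d(m) = 2*m/5
U = 2113 (U = -1111 + ((⅖)*(-31))*(-260) = -1111 - 62/5*(-260) = -1111 + 3224 = 2113)
z = -167040 (z = 144*(-1160) = -167040)
U + z = 2113 - 167040 = -164927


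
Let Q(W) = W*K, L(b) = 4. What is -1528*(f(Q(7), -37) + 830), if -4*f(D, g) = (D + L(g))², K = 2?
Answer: -1144472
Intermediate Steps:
Q(W) = 2*W (Q(W) = W*2 = 2*W)
f(D, g) = -(4 + D)²/4 (f(D, g) = -(D + 4)²/4 = -(4 + D)²/4)
-1528*(f(Q(7), -37) + 830) = -1528*(-(4 + 2*7)²/4 + 830) = -1528*(-(4 + 14)²/4 + 830) = -1528*(-¼*18² + 830) = -1528*(-¼*324 + 830) = -1528*(-81 + 830) = -1528*749 = -1144472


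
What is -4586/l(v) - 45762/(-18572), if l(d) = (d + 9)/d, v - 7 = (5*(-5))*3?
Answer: -2894470549/547874 ≈ -5283.1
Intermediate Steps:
v = -68 (v = 7 + (5*(-5))*3 = 7 - 25*3 = 7 - 75 = -68)
l(d) = (9 + d)/d
-4586/l(v) - 45762/(-18572) = -4586*(-68/(9 - 68)) - 45762/(-18572) = -4586/((-1/68*(-59))) - 45762*(-1/18572) = -4586/59/68 + 22881/9286 = -4586*68/59 + 22881/9286 = -311848/59 + 22881/9286 = -2894470549/547874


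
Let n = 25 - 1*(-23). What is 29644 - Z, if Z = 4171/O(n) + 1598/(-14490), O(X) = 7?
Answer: 30064942/1035 ≈ 29048.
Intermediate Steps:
n = 48 (n = 25 + 23 = 48)
Z = 616598/1035 (Z = 4171/7 + 1598/(-14490) = 4171*(1/7) + 1598*(-1/14490) = 4171/7 - 799/7245 = 616598/1035 ≈ 595.75)
29644 - Z = 29644 - 1*616598/1035 = 29644 - 616598/1035 = 30064942/1035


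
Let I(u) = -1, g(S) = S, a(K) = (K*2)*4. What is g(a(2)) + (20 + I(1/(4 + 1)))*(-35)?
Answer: -649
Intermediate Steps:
a(K) = 8*K (a(K) = (2*K)*4 = 8*K)
g(a(2)) + (20 + I(1/(4 + 1)))*(-35) = 8*2 + (20 - 1)*(-35) = 16 + 19*(-35) = 16 - 665 = -649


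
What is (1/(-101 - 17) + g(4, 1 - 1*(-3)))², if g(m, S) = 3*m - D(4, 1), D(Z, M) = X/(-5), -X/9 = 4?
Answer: 7991929/348100 ≈ 22.959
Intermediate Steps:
X = -36 (X = -9*4 = -36)
D(Z, M) = 36/5 (D(Z, M) = -36/(-5) = -36*(-⅕) = 36/5)
g(m, S) = -36/5 + 3*m (g(m, S) = 3*m - 1*36/5 = 3*m - 36/5 = -36/5 + 3*m)
(1/(-101 - 17) + g(4, 1 - 1*(-3)))² = (1/(-101 - 17) + (-36/5 + 3*4))² = (1/(-118) + (-36/5 + 12))² = (-1/118 + 24/5)² = (2827/590)² = 7991929/348100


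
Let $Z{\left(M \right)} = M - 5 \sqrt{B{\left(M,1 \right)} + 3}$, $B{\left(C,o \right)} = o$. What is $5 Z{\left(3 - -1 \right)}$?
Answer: $-30$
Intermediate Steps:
$Z{\left(M \right)} = -10 + M$ ($Z{\left(M \right)} = M - 5 \sqrt{1 + 3} = M - 5 \sqrt{4} = M - 10 = -10 + M$)
$5 Z{\left(3 - -1 \right)} = 5 \left(-10 + \left(3 - -1\right)\right) = 5 \left(-10 + \left(3 + 1\right)\right) = 5 \left(-10 + 4\right) = 5 \left(-6\right) = -30$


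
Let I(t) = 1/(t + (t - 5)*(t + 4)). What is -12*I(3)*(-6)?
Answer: -72/11 ≈ -6.5455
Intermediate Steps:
I(t) = 1/(t + (-5 + t)*(4 + t))
-12*I(3)*(-6) = -12/(-20 + 3²)*(-6) = -12/(-20 + 9)*(-6) = -12/(-11)*(-6) = -12*(-1/11)*(-6) = (12/11)*(-6) = -72/11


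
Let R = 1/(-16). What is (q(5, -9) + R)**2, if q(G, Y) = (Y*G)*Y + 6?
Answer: 43230625/256 ≈ 1.6887e+5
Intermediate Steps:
q(G, Y) = 6 + G*Y**2 (q(G, Y) = (G*Y)*Y + 6 = G*Y**2 + 6 = 6 + G*Y**2)
R = -1/16 ≈ -0.062500
(q(5, -9) + R)**2 = ((6 + 5*(-9)**2) - 1/16)**2 = ((6 + 5*81) - 1/16)**2 = ((6 + 405) - 1/16)**2 = (411 - 1/16)**2 = (6575/16)**2 = 43230625/256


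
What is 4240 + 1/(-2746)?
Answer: 11643039/2746 ≈ 4240.0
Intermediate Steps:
4240 + 1/(-2746) = 4240 - 1/2746 = 11643039/2746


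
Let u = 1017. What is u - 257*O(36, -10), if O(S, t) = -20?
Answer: 6157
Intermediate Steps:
u - 257*O(36, -10) = 1017 - 257*(-20) = 1017 + 5140 = 6157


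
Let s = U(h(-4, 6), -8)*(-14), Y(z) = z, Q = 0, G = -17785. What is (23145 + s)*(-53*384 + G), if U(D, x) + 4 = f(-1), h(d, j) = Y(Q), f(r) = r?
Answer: -885350455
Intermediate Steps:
h(d, j) = 0
U(D, x) = -5 (U(D, x) = -4 - 1 = -5)
s = 70 (s = -5*(-14) = 70)
(23145 + s)*(-53*384 + G) = (23145 + 70)*(-53*384 - 17785) = 23215*(-20352 - 17785) = 23215*(-38137) = -885350455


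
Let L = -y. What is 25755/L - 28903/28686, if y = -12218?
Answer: 13773967/12517341 ≈ 1.1004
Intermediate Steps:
L = 12218 (L = -1*(-12218) = 12218)
25755/L - 28903/28686 = 25755/12218 - 28903/28686 = 25755*(1/12218) - 28903*1/28686 = 25755/12218 - 4129/4098 = 13773967/12517341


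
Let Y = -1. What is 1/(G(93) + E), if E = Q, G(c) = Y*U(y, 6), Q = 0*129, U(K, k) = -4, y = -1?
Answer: ¼ ≈ 0.25000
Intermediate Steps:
Q = 0
G(c) = 4 (G(c) = -1*(-4) = 4)
E = 0
1/(G(93) + E) = 1/(4 + 0) = 1/4 = ¼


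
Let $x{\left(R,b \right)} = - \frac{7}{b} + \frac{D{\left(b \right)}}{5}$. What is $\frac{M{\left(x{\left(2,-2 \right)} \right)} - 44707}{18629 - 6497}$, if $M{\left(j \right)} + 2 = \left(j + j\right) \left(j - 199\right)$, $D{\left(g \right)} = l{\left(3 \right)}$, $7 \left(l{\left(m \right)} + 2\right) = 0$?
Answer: $- \frac{255131}{67400} \approx -3.7853$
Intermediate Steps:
$l{\left(m \right)} = -2$ ($l{\left(m \right)} = -2 + \frac{1}{7} \cdot 0 = -2 + 0 = -2$)
$D{\left(g \right)} = -2$
$x{\left(R,b \right)} = - \frac{2}{5} - \frac{7}{b}$ ($x{\left(R,b \right)} = - \frac{7}{b} - \frac{2}{5} = - \frac{2}{5} - \frac{7}{b}$)
$M{\left(j \right)} = -2 + 2 j \left(-199 + j\right)$ ($M{\left(j \right)} = -2 + \left(j + j\right) \left(j - 199\right) = -2 + 2 j \left(-199 + j\right)$)
$\frac{M{\left(x{\left(2,-2 \right)} \right)} - 44707}{18629 - 6497} = \frac{\left(-2 - 398 \left(- \frac{2}{5} - \frac{7}{-2}\right) + 2 \left(- \frac{2}{5} - \frac{7}{-2}\right)^{2}\right) - 44707}{18629 - 6497} = \frac{\left(-2 - 398 \left(- \frac{2}{5} - - \frac{7}{2}\right) + 2 \left(- \frac{2}{5} - - \frac{7}{2}\right)^{2}\right) - 44707}{12132} = \left(\left(-2 - 398 \left(- \frac{2}{5} + \frac{7}{2}\right) + 2 \left(- \frac{2}{5} + \frac{7}{2}\right)^{2}\right) - 44707\right) \frac{1}{12132} = \left(\left(-2 - \frac{6169}{5} + 2 \left(\frac{31}{10}\right)^{2}\right) - 44707\right) \frac{1}{12132} = \left(\left(-2 - \frac{6169}{5} + 2 \cdot \frac{961}{100}\right) - 44707\right) \frac{1}{12132} = \left(\left(-2 - \frac{6169}{5} + \frac{961}{50}\right) - 44707\right) \frac{1}{12132} = \left(- \frac{60829}{50} - 44707\right) \frac{1}{12132} = \left(- \frac{2296179}{50}\right) \frac{1}{12132} = - \frac{255131}{67400}$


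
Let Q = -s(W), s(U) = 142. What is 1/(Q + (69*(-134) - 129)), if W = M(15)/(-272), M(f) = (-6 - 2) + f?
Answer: -1/9517 ≈ -0.00010508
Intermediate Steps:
M(f) = -8 + f
W = -7/272 (W = (-8 + 15)/(-272) = 7*(-1/272) = -7/272 ≈ -0.025735)
Q = -142 (Q = -1*142 = -142)
1/(Q + (69*(-134) - 129)) = 1/(-142 + (69*(-134) - 129)) = 1/(-142 + (-9246 - 129)) = 1/(-142 - 9375) = 1/(-9517) = -1/9517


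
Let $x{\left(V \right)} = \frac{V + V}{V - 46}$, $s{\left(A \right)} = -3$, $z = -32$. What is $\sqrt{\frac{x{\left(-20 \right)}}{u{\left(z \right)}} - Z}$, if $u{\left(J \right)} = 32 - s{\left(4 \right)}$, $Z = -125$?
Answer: $\frac{\sqrt{6671049}}{231} \approx 11.181$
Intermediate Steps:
$u{\left(J \right)} = 35$ ($u{\left(J \right)} = 32 - -3 = 32 + 3 = 35$)
$x{\left(V \right)} = \frac{2 V}{-46 + V}$
$\sqrt{\frac{x{\left(-20 \right)}}{u{\left(z \right)}} - Z} = \sqrt{\frac{2 \left(-20\right) \frac{1}{-46 - 20}}{35} - -125} = \sqrt{2 \left(-20\right) \frac{1}{-66} \cdot \frac{1}{35} + 125} = \sqrt{2 \left(-20\right) \left(- \frac{1}{66}\right) \frac{1}{35} + 125} = \sqrt{\frac{20}{33} \cdot \frac{1}{35} + 125} = \sqrt{\frac{4}{231} + 125} = \sqrt{\frac{28879}{231}} = \frac{\sqrt{6671049}}{231}$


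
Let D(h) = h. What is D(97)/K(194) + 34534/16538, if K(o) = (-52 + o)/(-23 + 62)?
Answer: 33733541/1174198 ≈ 28.729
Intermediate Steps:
K(o) = -4/3 + o/39 (K(o) = (-52 + o)/39 = (-52 + o)*(1/39) = -4/3 + o/39)
D(97)/K(194) + 34534/16538 = 97/(-4/3 + (1/39)*194) + 34534/16538 = 97/(-4/3 + 194/39) + 34534*(1/16538) = 97/(142/39) + 17267/8269 = 97*(39/142) + 17267/8269 = 3783/142 + 17267/8269 = 33733541/1174198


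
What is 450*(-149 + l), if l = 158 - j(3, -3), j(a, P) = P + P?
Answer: 6750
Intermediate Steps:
j(a, P) = 2*P
l = 164 (l = 158 - 2*(-3) = 158 - 1*(-6) = 158 + 6 = 164)
450*(-149 + l) = 450*(-149 + 164) = 450*15 = 6750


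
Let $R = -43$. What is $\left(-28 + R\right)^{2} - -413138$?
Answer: $418179$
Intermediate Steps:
$\left(-28 + R\right)^{2} - -413138 = \left(-28 - 43\right)^{2} - -413138 = \left(-71\right)^{2} + 413138 = 5041 + 413138 = 418179$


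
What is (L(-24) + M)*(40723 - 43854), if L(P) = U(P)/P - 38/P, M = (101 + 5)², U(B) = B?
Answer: -422256053/12 ≈ -3.5188e+7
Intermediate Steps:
M = 11236 (M = 106² = 11236)
L(P) = 1 - 38/P (L(P) = P/P - 38/P = 1 - 38/P)
(L(-24) + M)*(40723 - 43854) = ((-38 - 24)/(-24) + 11236)*(40723 - 43854) = (-1/24*(-62) + 11236)*(-3131) = (31/12 + 11236)*(-3131) = (134863/12)*(-3131) = -422256053/12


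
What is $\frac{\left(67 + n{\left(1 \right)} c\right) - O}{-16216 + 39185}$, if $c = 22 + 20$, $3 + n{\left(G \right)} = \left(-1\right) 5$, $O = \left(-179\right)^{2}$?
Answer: $- \frac{32310}{22969} \approx -1.4067$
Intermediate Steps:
$O = 32041$
$n{\left(G \right)} = -8$ ($n{\left(G \right)} = -3 - 5 = -8$)
$c = 42$
$\frac{\left(67 + n{\left(1 \right)} c\right) - O}{-16216 + 39185} = \frac{\left(67 - 336\right) - 32041}{-16216 + 39185} = \frac{\left(67 - 336\right) - 32041}{22969} = \left(-269 - 32041\right) \frac{1}{22969} = \left(-32310\right) \frac{1}{22969} = - \frac{32310}{22969}$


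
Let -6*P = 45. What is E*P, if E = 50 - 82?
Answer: 240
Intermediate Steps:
P = -15/2 (P = -⅙*45 = -15/2 ≈ -7.5000)
E = -32
E*P = -32*(-15/2) = 240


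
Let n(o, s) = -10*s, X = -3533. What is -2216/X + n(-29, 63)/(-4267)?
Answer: 11681462/15075311 ≈ 0.77487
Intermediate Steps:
-2216/X + n(-29, 63)/(-4267) = -2216/(-3533) - 10*63/(-4267) = -2216*(-1/3533) - 630*(-1/4267) = 2216/3533 + 630/4267 = 11681462/15075311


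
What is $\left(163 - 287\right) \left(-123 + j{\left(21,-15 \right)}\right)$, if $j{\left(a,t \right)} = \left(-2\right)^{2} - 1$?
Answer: $14880$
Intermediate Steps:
$j{\left(a,t \right)} = 3$ ($j{\left(a,t \right)} = 4 - 1 = 3$)
$\left(163 - 287\right) \left(-123 + j{\left(21,-15 \right)}\right) = \left(163 - 287\right) \left(-123 + 3\right) = \left(-124\right) \left(-120\right) = 14880$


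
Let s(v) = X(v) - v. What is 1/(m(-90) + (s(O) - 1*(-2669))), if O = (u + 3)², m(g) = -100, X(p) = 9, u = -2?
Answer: 1/2577 ≈ 0.00038805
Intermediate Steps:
O = 1 (O = (-2 + 3)² = 1² = 1)
s(v) = 9 - v
1/(m(-90) + (s(O) - 1*(-2669))) = 1/(-100 + ((9 - 1*1) - 1*(-2669))) = 1/(-100 + ((9 - 1) + 2669)) = 1/(-100 + (8 + 2669)) = 1/(-100 + 2677) = 1/2577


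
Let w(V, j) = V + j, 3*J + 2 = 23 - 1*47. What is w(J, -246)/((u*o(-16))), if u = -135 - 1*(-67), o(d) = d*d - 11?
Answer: 191/12495 ≈ 0.015286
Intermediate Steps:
o(d) = -11 + d² (o(d) = d² - 11 = -11 + d²)
u = -68 (u = -135 + 67 = -68)
J = -26/3 (J = -⅔ + (23 - 1*47)/3 = -⅔ + (23 - 47)/3 = -⅔ + (⅓)*(-24) = -⅔ - 8 = -26/3 ≈ -8.6667)
w(J, -246)/((u*o(-16))) = (-26/3 - 246)/((-68*(-11 + (-16)²))) = -764*(-1/(68*(-11 + 256)))/3 = -764/(3*((-68*245))) = -764/3/(-16660) = -764/3*(-1/16660) = 191/12495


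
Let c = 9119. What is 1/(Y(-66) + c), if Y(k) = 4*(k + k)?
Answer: 1/8591 ≈ 0.00011640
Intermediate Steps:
Y(k) = 8*k (Y(k) = 4*(2*k) = 8*k)
1/(Y(-66) + c) = 1/(8*(-66) + 9119) = 1/(-528 + 9119) = 1/8591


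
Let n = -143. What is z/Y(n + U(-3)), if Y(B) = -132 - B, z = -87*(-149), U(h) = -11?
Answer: 12963/22 ≈ 589.23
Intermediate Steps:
z = 12963
z/Y(n + U(-3)) = 12963/(-132 - (-143 - 11)) = 12963/(-132 - 1*(-154)) = 12963/(-132 + 154) = 12963/22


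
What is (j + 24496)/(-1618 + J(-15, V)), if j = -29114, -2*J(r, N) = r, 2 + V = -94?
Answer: 9236/3221 ≈ 2.8674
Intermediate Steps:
V = -96 (V = -2 - 94 = -96)
J(r, N) = -r/2
(j + 24496)/(-1618 + J(-15, V)) = (-29114 + 24496)/(-1618 - 1/2*(-15)) = -4618/(-1618 + 15/2) = -4618/(-3221/2) = -4618*(-2/3221) = 9236/3221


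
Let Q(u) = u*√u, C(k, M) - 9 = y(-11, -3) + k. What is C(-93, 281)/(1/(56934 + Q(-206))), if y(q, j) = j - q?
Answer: -4326984 + 15656*I*√206 ≈ -4.327e+6 + 2.2471e+5*I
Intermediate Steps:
C(k, M) = 17 + k (C(k, M) = 9 + ((-3 - 1*(-11)) + k) = 9 + ((-3 + 11) + k) = 9 + (8 + k) = 17 + k)
Q(u) = u^(3/2)
C(-93, 281)/(1/(56934 + Q(-206))) = (17 - 93)/(1/(56934 + (-206)^(3/2))) = -(4326984 - 15656*I*√206) = -76*(56934 - 206*I*√206) = -4326984 + 15656*I*√206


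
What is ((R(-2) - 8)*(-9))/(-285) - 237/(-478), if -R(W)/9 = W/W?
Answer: -1863/45410 ≈ -0.041026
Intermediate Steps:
R(W) = -9 (R(W) = -9*W/W = -9*1 = -9)
((R(-2) - 8)*(-9))/(-285) - 237/(-478) = ((-9 - 8)*(-9))/(-285) - 237/(-478) = -17*(-9)*(-1/285) - 237*(-1/478) = 153*(-1/285) + 237/478 = -51/95 + 237/478 = -1863/45410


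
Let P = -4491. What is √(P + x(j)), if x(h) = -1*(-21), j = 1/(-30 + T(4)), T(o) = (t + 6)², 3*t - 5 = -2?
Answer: I*√4470 ≈ 66.858*I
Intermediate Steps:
t = 1 (t = 5/3 + (⅓)*(-2) = 5/3 - ⅔ = 1)
T(o) = 49 (T(o) = (1 + 6)² = 7² = 49)
j = 1/19 (j = 1/(-30 + 49) = 1/19 ≈ 0.052632)
x(h) = 21
√(P + x(j)) = √(-4491 + 21) = √(-4470) = I*√4470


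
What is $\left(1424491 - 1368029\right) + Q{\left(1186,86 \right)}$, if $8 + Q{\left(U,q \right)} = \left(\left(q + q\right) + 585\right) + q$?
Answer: $57297$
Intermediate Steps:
$Q{\left(U,q \right)} = 577 + 3 q$ ($Q{\left(U,q \right)} = -8 + \left(\left(\left(q + q\right) + 585\right) + q\right) = -8 + \left(\left(2 q + 585\right) + q\right) = -8 + \left(\left(585 + 2 q\right) + q\right) = -8 + \left(585 + 3 q\right) = 577 + 3 q$)
$\left(1424491 - 1368029\right) + Q{\left(1186,86 \right)} = \left(1424491 - 1368029\right) + \left(577 + 3 \cdot 86\right) = 56462 + \left(577 + 258\right) = 56462 + 835 = 57297$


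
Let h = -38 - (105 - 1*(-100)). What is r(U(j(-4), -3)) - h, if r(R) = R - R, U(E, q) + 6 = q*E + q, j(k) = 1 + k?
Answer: 243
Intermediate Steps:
U(E, q) = -6 + q + E*q (U(E, q) = -6 + (q*E + q) = -6 + (E*q + q) = -6 + (q + E*q) = -6 + q + E*q)
r(R) = 0
h = -243 (h = -38 - (105 + 100) = -38 - 1*205 = -38 - 205 = -243)
r(U(j(-4), -3)) - h = 0 - 1*(-243) = 0 + 243 = 243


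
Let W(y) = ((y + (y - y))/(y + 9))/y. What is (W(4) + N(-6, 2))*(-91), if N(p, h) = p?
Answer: 539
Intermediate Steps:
W(y) = 1/(9 + y) (W(y) = ((y + 0)/(9 + y))/y = (y/(9 + y))/y = 1/(9 + y))
(W(4) + N(-6, 2))*(-91) = (1/(9 + 4) - 6)*(-91) = (1/13 - 6)*(-91) = -77/13*(-91) = 539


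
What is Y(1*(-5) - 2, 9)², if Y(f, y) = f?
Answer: 49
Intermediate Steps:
Y(1*(-5) - 2, 9)² = (1*(-5) - 2)² = (-5 - 2)² = (-7)² = 49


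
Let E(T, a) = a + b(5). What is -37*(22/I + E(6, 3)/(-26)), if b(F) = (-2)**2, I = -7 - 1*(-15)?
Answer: -4773/52 ≈ -91.788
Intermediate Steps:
I = 8 (I = -7 + 15 = 8)
b(F) = 4
E(T, a) = 4 + a (E(T, a) = a + 4 = 4 + a)
-37*(22/I + E(6, 3)/(-26)) = -37*(22/8 + (4 + 3)/(-26)) = -37*(22*(1/8) + 7*(-1/26)) = -37*(11/4 - 7/26) = -37*129/52 = -4773/52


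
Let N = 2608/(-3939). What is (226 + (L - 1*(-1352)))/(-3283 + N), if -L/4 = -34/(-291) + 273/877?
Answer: -528193117426/1100311794805 ≈ -0.48004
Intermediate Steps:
L = -437044/255207 (L = -4*(-34/(-291) + 273/877) = -4*(-34*(-1/291) + 273*(1/877)) = -4*(34/291 + 273/877) = -4*109261/255207 = -437044/255207 ≈ -1.7125)
N = -2608/3939 (N = 2608*(-1/3939) = -2608/3939 ≈ -0.66210)
(226 + (L - 1*(-1352)))/(-3283 + N) = (226 + (-437044/255207 - 1*(-1352)))/(-3283 - 2608/3939) = (226 + (-437044/255207 + 1352))/(-12934345/3939) = (226 + 344602820/255207)*(-3939/12934345) = (402279602/255207)*(-3939/12934345) = -528193117426/1100311794805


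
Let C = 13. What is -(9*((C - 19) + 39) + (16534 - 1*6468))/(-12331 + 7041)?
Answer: 10363/5290 ≈ 1.9590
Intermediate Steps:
-(9*((C - 19) + 39) + (16534 - 1*6468))/(-12331 + 7041) = -(9*((13 - 19) + 39) + (16534 - 1*6468))/(-12331 + 7041) = -(9*(-6 + 39) + (16534 - 6468))/(-5290) = -(9*33 + 10066)*(-1)/5290 = -(297 + 10066)*(-1)/5290 = -10363*(-1)/5290 = -1*(-10363/5290) = 10363/5290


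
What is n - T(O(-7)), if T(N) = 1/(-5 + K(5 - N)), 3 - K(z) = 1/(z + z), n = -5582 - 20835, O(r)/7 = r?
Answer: -5732381/217 ≈ -26417.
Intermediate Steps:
O(r) = 7*r
n = -26417
K(z) = 3 - 1/(2*z) (K(z) = 3 - 1/(z + z) = 3 - 1/(2*z))
T(N) = 1/(-2 - 1/(2*(5 - N))) (T(N) = 1/(-5 + (3 - 1/(2*(5 - N)))) = 1/(-2 - 1/(2*(5 - N))))
n - T(O(-7)) = -26417 - 2*(5 - 7*(-7))/(-21 + 4*(7*(-7))) = -26417 - 2*(5 - 1*(-49))/(-21 + 4*(-49)) = -26417 - 2*(5 + 49)/(-21 - 196) = -26417 - 2*54/(-217) = -26417 - 2*(-1)*54/217 = -26417 - 1*(-108/217) = -26417 + 108/217 = -5732381/217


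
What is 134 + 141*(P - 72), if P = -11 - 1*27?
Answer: -15376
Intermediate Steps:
P = -38 (P = -11 - 27 = -38)
134 + 141*(P - 72) = 134 + 141*(-38 - 72) = 134 + 141*(-110) = 134 - 15510 = -15376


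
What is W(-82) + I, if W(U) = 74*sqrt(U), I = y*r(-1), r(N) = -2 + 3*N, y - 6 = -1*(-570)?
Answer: -2880 + 74*I*sqrt(82) ≈ -2880.0 + 670.1*I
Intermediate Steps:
y = 576 (y = 6 - 1*(-570) = 6 + 570 = 576)
I = -2880 (I = 576*(-2 + 3*(-1)) = 576*(-2 - 3) = 576*(-5) = -2880)
W(-82) + I = 74*sqrt(-82) - 2880 = 74*(I*sqrt(82)) - 2880 = 74*I*sqrt(82) - 2880 = -2880 + 74*I*sqrt(82)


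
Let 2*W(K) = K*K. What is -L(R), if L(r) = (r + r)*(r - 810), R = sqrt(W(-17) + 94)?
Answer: -477 + 2430*sqrt(106) ≈ 24541.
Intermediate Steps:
W(K) = K**2/2 (W(K) = (K*K)/2 = K**2/2)
R = 3*sqrt(106)/2 (R = sqrt((1/2)*(-17)**2 + 94) = sqrt((1/2)*289 + 94) = sqrt(289/2 + 94) = sqrt(477/2) = 3*sqrt(106)/2 ≈ 15.443)
L(r) = 2*r*(-810 + r) (L(r) = (2*r)*(-810 + r) = 2*r*(-810 + r))
-L(R) = -2*3*sqrt(106)/2*(-810 + 3*sqrt(106)/2) = -3*sqrt(106)*(-810 + 3*sqrt(106)/2)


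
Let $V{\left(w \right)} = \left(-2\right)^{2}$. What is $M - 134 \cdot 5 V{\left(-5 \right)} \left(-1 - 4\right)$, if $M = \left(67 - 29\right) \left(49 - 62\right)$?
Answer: $12906$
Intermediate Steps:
$M = -494$ ($M = 38 \left(-13\right) = -494$)
$V{\left(w \right)} = 4$
$M - 134 \cdot 5 V{\left(-5 \right)} \left(-1 - 4\right) = -494 - 134 \cdot 5 \cdot 4 \left(-1 - 4\right) = -494 - 134 \cdot 20 \left(-1 - 4\right) = -494 - 134 \cdot 20 \left(-5\right) = -494 - -13400 = -494 + 13400 = 12906$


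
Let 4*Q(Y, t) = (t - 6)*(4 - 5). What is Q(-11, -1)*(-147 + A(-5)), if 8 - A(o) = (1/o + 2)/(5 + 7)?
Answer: -19481/80 ≈ -243.51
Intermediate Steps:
Q(Y, t) = 3/2 - t/4 (Q(Y, t) = ((t - 6)*(4 - 5))/4 = ((-6 + t)*(-1))/4 = (6 - t)/4 = 3/2 - t/4)
A(o) = 47/6 - 1/(12*o) (A(o) = 8 - (1/o + 2)/(5 + 7) = 8 - (2 + 1/o)/12 = 8 - (⅙ + 1/(12*o)) = 8 + (-⅙ - 1/(12*o)) = 47/6 - 1/(12*o))
Q(-11, -1)*(-147 + A(-5)) = (3/2 - ¼*(-1))*(-147 + (1/12)*(-1 + 94*(-5))/(-5)) = (3/2 + ¼)*(-147 + (1/12)*(-⅕)*(-1 - 470)) = 7*(-147 + (1/12)*(-⅕)*(-471))/4 = 7*(-147 + 157/20)/4 = (7/4)*(-2783/20) = -19481/80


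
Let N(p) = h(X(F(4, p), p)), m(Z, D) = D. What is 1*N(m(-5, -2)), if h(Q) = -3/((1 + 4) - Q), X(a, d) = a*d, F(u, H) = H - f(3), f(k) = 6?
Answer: 3/11 ≈ 0.27273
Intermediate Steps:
F(u, H) = -6 + H (F(u, H) = H - 1*6 = H - 6 = -6 + H)
h(Q) = -3/(5 - Q)
N(p) = 3/(-5 + p*(-6 + p)) (N(p) = 3/(-5 + (-6 + p)*p) = 3/(-5 + p*(-6 + p)))
1*N(m(-5, -2)) = 1*(3/(-5 - 2*(-6 - 2))) = 1*(3/(-5 - 2*(-8))) = 1*(3/(-5 + 16)) = 1*(3/11) = 3/11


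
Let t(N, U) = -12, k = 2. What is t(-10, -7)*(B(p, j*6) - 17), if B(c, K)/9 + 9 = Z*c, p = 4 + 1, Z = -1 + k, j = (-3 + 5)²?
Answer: 636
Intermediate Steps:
j = 4 (j = 2² = 4)
Z = 1 (Z = -1 + 2 = 1)
p = 5
B(c, K) = -81 + 9*c (B(c, K) = -81 + 9*(1*c) = -81 + 9*c)
t(-10, -7)*(B(p, j*6) - 17) = -12*((-81 + 9*5) - 17) = -12*((-81 + 45) - 17) = -12*(-36 - 17) = -12*(-53) = 636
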